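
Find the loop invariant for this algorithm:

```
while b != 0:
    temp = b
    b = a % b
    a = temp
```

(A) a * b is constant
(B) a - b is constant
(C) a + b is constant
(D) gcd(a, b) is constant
D

A loop invariant must hold before the first iteration and be re-established by every execution of the body.

(D) gcd(a, b) is constant: One iteration replaces (a, b) by (b, a mod b). Since a mod b = a - q*b for an integer q, any common divisor of a and b divides b and a mod b, and conversely; hence gcd(b, a mod b) = gcd(a, b). For instance (34, 10) -> (10, 4) keeps gcd = 2. At exit b = 0 and a = gcd of the original inputs.

The other options fail:
(A) a * b is constant: e.g. (a, b) = (34, 10) -> (10, 4): the product goes from 340 to 40.
(B) a - b is constant: e.g. (a, b) = (34, 10) -> (10, 4): the difference goes from 24 to 6.
(C) a + b is constant: e.g. (a, b) = (34, 10) -> (10, 4): the sum goes from 44 to 14.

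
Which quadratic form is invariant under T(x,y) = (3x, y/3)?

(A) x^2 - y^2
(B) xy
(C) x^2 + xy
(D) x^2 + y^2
B

T multiplies x by 3 and divides y by 3.
Substitute the transformed coordinates into each option and compare with the original:
(A) x^2 - y^2  ->  (3x)^2 - (y/3)^2 = 9x^2 - y^2/9   [differs from x^2 - y^2: not invariant]
(B) xy  ->  (3x)(y/3) = xy   [equals xy: invariant]
(C) x^2 + xy  ->  (3x)^2 + (3x)(y/3) = 9x^2 + xy   [differs from x^2 + xy: not invariant]
(D) x^2 + y^2  ->  (3x)^2 + (y/3)^2 = 9x^2 + y^2/9   [differs from x^2 + y^2: not invariant]

Only option (B), xy, is unchanged by the transformation.
The factors 3 and 1/3 cancel only in the pure product xy.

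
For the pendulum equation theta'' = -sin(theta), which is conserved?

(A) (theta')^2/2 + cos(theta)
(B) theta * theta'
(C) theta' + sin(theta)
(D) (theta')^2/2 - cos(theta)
D

A first integral I satisfies dI/dt = 0 along every solution. Differentiate each option and use the equation of motion:
(A) d/dt[(theta')^2/2 + cos(theta)] = theta' theta'' - sin(theta) theta' = -2 theta' sin(theta), not identically 0
(B) d/dt[theta * theta'] = (theta')^2 + theta theta'' = (theta')^2 - theta sin(theta), not identically 0
(C) d/dt[theta' + sin(theta)] = theta'' + cos(theta) theta' = -sin(theta) + theta' cos(theta), not identically 0
(D) d/dt[(theta')^2/2 - cos(theta)] = theta' theta'' + sin(theta) theta' = theta'(-sin(theta)) + theta' sin(theta) = 0

Only (D) has zero time-derivative. This is the total energy: kinetic (theta')^2/2 plus potential -cos(theta).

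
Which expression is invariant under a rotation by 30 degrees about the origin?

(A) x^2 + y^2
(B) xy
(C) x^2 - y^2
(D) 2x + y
A

A rotation by 30 degrees sends (x, y) to (sqrt(3)x/2 - y/2, x/2 + sqrt(3)y/2).
Substitute the transformed coordinates into each option and compare with the original:
(A) x^2 + y^2  ->  (sqrt(3)x/2 - y/2)^2 + (x/2 + sqrt(3)y/2)^2 = x^2 + y^2   [equals x^2 + y^2: invariant]
(B) xy  ->  (sqrt(3)x/2 - y/2)(x/2 + sqrt(3)y/2) = sqrt(3)x^2/4 + xy/2 - sqrt(3)y^2/4   [differs from xy: not invariant]
(C) x^2 - y^2  ->  (sqrt(3)x/2 - y/2)^2 - (x/2 + sqrt(3)y/2)^2 = x^2/2 - sqrt(3)xy - y^2/2   [differs from x^2 - y^2: not invariant]
(D) 2x + y  ->  2(sqrt(3)x/2 - y/2) + (x/2 + sqrt(3)y/2) = x/2 + sqrt(3)x - y + sqrt(3)y/2   [differs from 2x + y: not invariant]

Only option (A), x^2 + y^2, is unchanged by the transformation.
Geometrically, x^2 + y^2 is the squared distance from the origin, which every rotation about the origin preserves.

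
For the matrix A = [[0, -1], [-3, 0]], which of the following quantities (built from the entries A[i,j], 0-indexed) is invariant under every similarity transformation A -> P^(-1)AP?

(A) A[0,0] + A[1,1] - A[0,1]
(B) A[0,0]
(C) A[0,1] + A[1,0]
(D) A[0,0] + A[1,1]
D

A[0,0] + A[1,1] is the trace of A. By the cyclic property of the trace, tr(P^(-1)AP) = tr(APP^(-1)) = tr(A), so it is the same for every matrix similar to A.

The other combinations are not similarity invariants. For example, take P = [[1, -1], [0, 1]] (det P = 1), so P^(-1) = [[1, 1], [0, 1]] and
B = P^(-1)AP = [[-3, 2], [-3, 3]].
Evaluating each option on A and on B:
(A) A[0,0] + A[1,1] - A[0,1]: 1 for A, -2 for B -> changes
(B) A[0,0]: 0 for A, -3 for B -> changes
(C) A[0,1] + A[1,0]: -4 for A, -1 for B -> changes
(D) A[0,0] + A[1,1]: 0 for A, 0 for B -> unchanged

Only (D) A[0,0] + A[1,1] = 0 survives (and it does so for every P, not just this one), so it is the invariant.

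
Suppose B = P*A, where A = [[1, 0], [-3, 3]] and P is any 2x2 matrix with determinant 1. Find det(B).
3

By the multiplicative property of determinants, det(B) = det(P*A) = det(P) * det(A) = det(A),
so the determinant is invariant under multiplication by any determinant-1 matrix; we just need det(A).

det(A) = (1)(3) - (0)(-3) = 3 - 0 = 3

Therefore det(B) = 1 * 3 = 3.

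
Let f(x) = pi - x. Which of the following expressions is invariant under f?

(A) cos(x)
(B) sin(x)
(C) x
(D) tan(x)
B

For f(x) = pi - x:
sin(pi - x) = sin(x), so sine is invariant under this transformation.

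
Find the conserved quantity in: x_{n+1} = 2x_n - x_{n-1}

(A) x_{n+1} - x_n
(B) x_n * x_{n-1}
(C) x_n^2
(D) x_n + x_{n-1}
A

For the recurrence x_{n+1} = 2x_n - x_{n-1}:

If x_{n+1} = 2x_n - x_{n-1}, then:
x_{n+1} - x_n = x_n - x_{n-1}
The first difference is constant throughout the sequence.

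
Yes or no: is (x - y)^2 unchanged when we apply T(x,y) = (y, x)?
Yes

Substitute T(x,y) = (y, x) into the expression and compare with the original.

Original: (x - y)^2
After applying T: ((y) - (x))^2 = x^2 - 2xy + y^2

This is identical to the original (x - y)^2, so the expression is invariant.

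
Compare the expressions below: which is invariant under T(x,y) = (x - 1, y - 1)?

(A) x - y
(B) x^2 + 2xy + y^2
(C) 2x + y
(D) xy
A

An expression E(x,y) is invariant under T if E(T(x,y)) = E(x,y). Here T(x,y) = (x - 1, y - 1).
Substitute the transformed coordinates into each option and compare with the original:
(A) x - y  ->  (x - 1) - (y - 1) = x - y   [equals x - y: invariant]
(B) x^2 + 2xy + y^2  ->  (x - 1)^2 + 2(x - 1)(y - 1) + (y - 1)^2 = x^2 + 2xy - 4x + y^2 - 4y + 4   [differs from x^2 + 2xy + y^2: not invariant]
(C) 2x + y  ->  2(x - 1) + (y - 1) = 2x + y - 3   [differs from 2x + y: not invariant]
(D) xy  ->  (x - 1)(y - 1) = xy - x - y + 1   [differs from xy: not invariant]

Only option (A), x - y, is unchanged by the transformation.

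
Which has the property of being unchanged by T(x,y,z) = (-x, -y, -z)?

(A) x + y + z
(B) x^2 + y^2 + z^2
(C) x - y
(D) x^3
B

Apply T(x,y,z) = (-x, -y, -z) to each option, i.e. replace (x, y, z) by the transformed coordinates.
Substitute the transformed coordinates into each option and compare with the original:
(A) x + y + z  ->  (-x) + (-y) + (-z) = -x - y - z   [differs from x + y + z: not invariant]
(B) x^2 + y^2 + z^2  ->  (-x)^2 + (-y)^2 + (-z)^2 = x^2 + y^2 + z^2   [equals x^2 + y^2 + z^2: invariant]
(C) x - y  ->  (-x) - (-y) = -x + y   [differs from x - y: not invariant]
(D) x^3  ->  (-x)^3 = -x^3   [differs from x^3: not invariant]

Only option (B), x^2 + y^2 + z^2, is unchanged by the transformation.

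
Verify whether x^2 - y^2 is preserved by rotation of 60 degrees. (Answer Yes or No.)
No

Applying rotation by 60 degrees: x' = x*cos(60 degrees) - y*sin(60 degrees) = x/2 - sqrt(3)y/2, y' = x*sin(60 degrees) + y*cos(60 degrees) = sqrt(3)x/2 + y/2

Substituting into x^2 - y^2:
(x/2 - sqrt(3)y/2)^2 - (sqrt(3)x/2 + y/2)^2
= -x^2/2 - sqrt(3)xy + y^2/2

This differs from the original expression x^2 - y^2, so it is NOT invariant.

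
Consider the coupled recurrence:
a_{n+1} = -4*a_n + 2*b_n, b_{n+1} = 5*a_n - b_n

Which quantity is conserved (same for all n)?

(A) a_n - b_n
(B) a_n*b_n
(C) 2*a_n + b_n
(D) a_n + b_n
D

Replace a_n by a_{n+1} = -4*a_n + 2*b_n and b_n by b_{n+1} = 5*a_n - b_n in each option and simplify:
(A) a_n - b_n  ->  (-4*a_n + 2*b_n) - (5*a_n - b_n) = -9*a_n + 3*b_n   [not conserved]
(B) a_n*b_n  ->  (-4*a_n + 2*b_n)*(5*a_n - b_n) = -20*a_n^2 + 14*a_n*b_n - 2*b_n^2   [not conserved]
(C) 2*a_n + b_n  ->  2*(-4*a_n + 2*b_n) + (5*a_n - b_n) = -3*a_n + 3*b_n   [not conserved]
(D) a_n + b_n  ->  (-4*a_n + 2*b_n) + (5*a_n - b_n) = a_n + b_n   [conserved]

Only (D) a_n + b_n returns to itself after one step, so it is the conserved quantity.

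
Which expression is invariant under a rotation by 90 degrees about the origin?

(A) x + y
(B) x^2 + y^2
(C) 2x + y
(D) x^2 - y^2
B

A rotation by 90 degrees sends (x, y) to (-y, x).
Substitute the transformed coordinates into each option and compare with the original:
(A) x + y  ->  (-y) + (x) = x - y   [differs from x + y: not invariant]
(B) x^2 + y^2  ->  (-y)^2 + (x)^2 = x^2 + y^2   [equals x^2 + y^2: invariant]
(C) 2x + y  ->  2(-y) + (x) = x - 2y   [differs from 2x + y: not invariant]
(D) x^2 - y^2  ->  (-y)^2 - (x)^2 = -x^2 + y^2   [differs from x^2 - y^2: not invariant]

Only option (B), x^2 + y^2, is unchanged by the transformation.
Geometrically, x^2 + y^2 is the squared distance from the origin, which every rotation about the origin preserves.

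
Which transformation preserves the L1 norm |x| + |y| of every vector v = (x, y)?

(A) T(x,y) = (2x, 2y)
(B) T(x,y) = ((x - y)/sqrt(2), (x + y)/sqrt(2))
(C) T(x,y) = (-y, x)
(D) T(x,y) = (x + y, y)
C

A transformation preserves a norm if ||T(v)|| = ||v|| for every v; a single vector where the norm changes rules an option out.

(A) T(x,y) = (2x, 2y): v = (1, 0) has norm |1| + |0| = 1, but T(v) = (2, 0) has norm 2 -- not preserved.
(B) T(x,y) = ((x - y)/sqrt(2), (x + y)/sqrt(2)): v = (1, 0) has norm |1| + |0| = 1, but T(v) = (sqrt(2)/2, sqrt(2)/2) has norm sqrt(2) -- not preserved.
(C) T(x,y) = (-y, x): preserves the norm -- it only permutes the coordinates and/or flips signs, which leaves |x| + |y| unchanged.
(D) T(x,y) = (x + y, y): v = (0, 1) has norm |0| + |1| = 1, but T(v) = (1, 1) has norm 2 -- not preserved.

Therefore the answer is (C).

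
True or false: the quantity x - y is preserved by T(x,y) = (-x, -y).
False

Substitute T(x,y) = (-x, -y) into the expression and compare with the original.

Original: x - y
After applying T: (-x) - (-y) = -x + y

This differs from the original x - y (difference: -2x + 2y), so the expression is NOT invariant.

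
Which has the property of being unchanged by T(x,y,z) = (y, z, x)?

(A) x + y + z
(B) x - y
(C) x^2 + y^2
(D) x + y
A

Apply T(x,y,z) = (y, z, x) to each option, i.e. replace (x, y, z) by the transformed coordinates.
Substitute the transformed coordinates into each option and compare with the original:
(A) x + y + z  ->  (y) + (z) + (x) = x + y + z   [equals x + y + z: invariant]
(B) x - y  ->  (y) - (z) = y - z   [differs from x - y: not invariant]
(C) x^2 + y^2  ->  (y)^2 + (z)^2 = y^2 + z^2   [differs from x^2 + y^2: not invariant]
(D) x + y  ->  (y) + (z) = y + z   [differs from x + y: not invariant]

Only option (A), x + y + z, is unchanged by the transformation.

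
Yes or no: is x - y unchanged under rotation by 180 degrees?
No

Applying rotation by 180 degrees: x' = x*cos(180 degrees) - y*sin(180 degrees) = -x, y' = x*sin(180 degrees) + y*cos(180 degrees) = -y

Substituting into x - y:
(-x) - (-y)
= -x + y

This differs from the original expression x - y, so it is NOT invariant.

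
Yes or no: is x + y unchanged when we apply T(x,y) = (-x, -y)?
No

Substitute T(x,y) = (-x, -y) into the expression and compare with the original.

Original: x + y
After applying T: (-x) + (-y) = -x - y

This differs from the original x + y (difference: -2x - 2y), so the expression is NOT invariant.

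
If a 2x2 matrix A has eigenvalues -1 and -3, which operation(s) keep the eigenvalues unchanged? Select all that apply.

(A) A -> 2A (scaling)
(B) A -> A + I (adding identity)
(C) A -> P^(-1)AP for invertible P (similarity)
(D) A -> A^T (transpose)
C and D

Eigenvalues are preserved by:
1. Similarity transformations: A -> P^(-1)AP (same characteristic polynomial)
2. Transpose: A^T has the same eigenvalues as A

Eigenvalues are NOT preserved by:
- Adding identity: eigenvalues become -1+1, -3+1
- Scaling: eigenvalues become -2, -6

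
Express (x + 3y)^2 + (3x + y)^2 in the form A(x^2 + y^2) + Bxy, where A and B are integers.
10(x^2 + y^2) + 12xy

Expanding: (x + 3y)^2 = x^2 + 6xy + 9y^2
(3x + y)^2 = 9x^2 + 6xy + y^2
Sum = (1+9)(x^2+y^2) + 12xy = 10(x^2 + y^2) + 12xy
This is symmetric in x and y.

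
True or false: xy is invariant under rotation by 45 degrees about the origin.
False

Applying rotation by 45 degrees: x' = x*cos(45 degrees) - y*sin(45 degrees) = sqrt(2)x/2 - sqrt(2)y/2, y' = x*sin(45 degrees) + y*cos(45 degrees) = sqrt(2)x/2 + sqrt(2)y/2

Substituting into xy:
(sqrt(2)x/2 - sqrt(2)y/2)(sqrt(2)x/2 + sqrt(2)y/2)
= x^2/2 - y^2/2

This differs from the original expression xy, so it is NOT invariant.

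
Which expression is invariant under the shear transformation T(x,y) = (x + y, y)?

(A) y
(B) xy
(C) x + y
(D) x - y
A

Under the shear T(x,y) = (x + y, y):
Substitute the transformed coordinates into each option and compare with the original:
(A) y  ->  (y) = y   [equals y: invariant]
(B) xy  ->  (x + y)(y) = xy + y^2   [differs from xy: not invariant]
(C) x + y  ->  (x + y) + (y) = x + 2y   [differs from x + y: not invariant]
(D) x - y  ->  (x + y) - (y) = x   [differs from x - y: not invariant]

Only option (A), y, is unchanged by the transformation.
A horizontal shear moves points parallel to the x-axis, so the y-coordinate (and any function of y alone) is unchanged.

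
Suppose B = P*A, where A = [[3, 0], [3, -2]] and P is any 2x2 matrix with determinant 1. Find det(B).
-6

By the multiplicative property of determinants, det(B) = det(P*A) = det(P) * det(A) = det(A),
so the determinant is invariant under multiplication by any determinant-1 matrix; we just need det(A).

det(A) = (3)(-2) - (0)(3) = -6 - 0 = -6

Therefore det(B) = 1 * (-6) = -6.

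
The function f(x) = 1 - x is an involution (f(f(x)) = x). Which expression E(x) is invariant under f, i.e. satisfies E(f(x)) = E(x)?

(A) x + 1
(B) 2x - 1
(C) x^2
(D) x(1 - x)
D

Replace x by f(x) = 1 - x in each option and simplify. As a quick numerical cross-check, also compare E(3) with E(f(3)) = E(-2).

(A) x + 1  ->  (1 - x) + 1 = 2 - x; check: E(3) = 4 but E(-2) = -1.   [not invariant]
(B) 2x - 1  ->  2(1 - x) - 1 = 1 - 2x; check: E(3) = 5 but E(-2) = -5.   [not invariant]
(C) x^2  ->  (1 - x)^2 = (x - 1)^2; check: E(3) = 9 but E(-2) = 4.   [not invariant]
(D) x(1 - x)  ->  (1 - x)(1 - (1 - x)), which simplifies back to x(1 - x); check: E(3) = -6, E(-2) = -6.   [invariant]

Only (D) is unchanged. E is symmetric under swapping x with f(x) = 1 - x, which is exactly what an involution does.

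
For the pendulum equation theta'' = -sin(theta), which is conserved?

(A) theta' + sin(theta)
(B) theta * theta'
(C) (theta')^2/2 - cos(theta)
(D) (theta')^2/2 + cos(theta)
C

A first integral I satisfies dI/dt = 0 along every solution. Differentiate each option and use the equation of motion:
(A) d/dt[theta' + sin(theta)] = theta'' + cos(theta) theta' = -sin(theta) + theta' cos(theta), not identically 0
(B) d/dt[theta * theta'] = (theta')^2 + theta theta'' = (theta')^2 - theta sin(theta), not identically 0
(C) d/dt[(theta')^2/2 - cos(theta)] = theta' theta'' + sin(theta) theta' = theta'(-sin(theta)) + theta' sin(theta) = 0
(D) d/dt[(theta')^2/2 + cos(theta)] = theta' theta'' - sin(theta) theta' = -2 theta' sin(theta), not identically 0

Only (C) has zero time-derivative. This is the total energy: kinetic (theta')^2/2 plus potential -cos(theta).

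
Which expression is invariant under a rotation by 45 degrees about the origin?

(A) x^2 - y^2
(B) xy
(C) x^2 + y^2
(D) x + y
C

A rotation by 45 degrees sends (x, y) to (sqrt(2)x/2 - sqrt(2)y/2, sqrt(2)x/2 + sqrt(2)y/2).
Substitute the transformed coordinates into each option and compare with the original:
(A) x^2 - y^2  ->  (sqrt(2)x/2 - sqrt(2)y/2)^2 - (sqrt(2)x/2 + sqrt(2)y/2)^2 = -2xy   [differs from x^2 - y^2: not invariant]
(B) xy  ->  (sqrt(2)x/2 - sqrt(2)y/2)(sqrt(2)x/2 + sqrt(2)y/2) = x^2/2 - y^2/2   [differs from xy: not invariant]
(C) x^2 + y^2  ->  (sqrt(2)x/2 - sqrt(2)y/2)^2 + (sqrt(2)x/2 + sqrt(2)y/2)^2 = x^2 + y^2   [equals x^2 + y^2: invariant]
(D) x + y  ->  (sqrt(2)x/2 - sqrt(2)y/2) + (sqrt(2)x/2 + sqrt(2)y/2) = sqrt(2)x   [differs from x + y: not invariant]

Only option (C), x^2 + y^2, is unchanged by the transformation.
Geometrically, x^2 + y^2 is the squared distance from the origin, which every rotation about the origin preserves.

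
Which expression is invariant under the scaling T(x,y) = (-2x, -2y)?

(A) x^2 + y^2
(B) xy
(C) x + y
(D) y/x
D

Under the uniform scaling T(x,y) = (-2x, -2y):
Substitute the transformed coordinates into each option and compare with the original:
(A) x^2 + y^2  ->  (-2x)^2 + (-2y)^2 = 4x^2 + 4y^2   [differs from x^2 + y^2: not invariant]
(B) xy  ->  (-2x)(-2y) = 4xy   [differs from xy: not invariant]
(C) x + y  ->  (-2x) + (-2y) = -2x - 2y   [differs from x + y: not invariant]
(D) y/x  ->  (-2y)/(-2x) = y/x   [equals y/x: invariant]

Only option (D), y/x, is unchanged by the transformation.
The common factor -2 cancels in a ratio of coordinates, while sums, products and sums of squares pick up factors of -2 or 4.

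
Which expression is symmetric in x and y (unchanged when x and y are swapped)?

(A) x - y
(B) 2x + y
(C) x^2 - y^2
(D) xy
D

A symmetric expression is unchanged when the variables are permuted; here the transformation to test is the swap (x, y) -> (y, x).
Substitute the transformed coordinates into each option and compare with the original:
(A) x - y  ->  (y) - (x) = -x + y   [differs from x - y: not invariant]
(B) 2x + y  ->  2(y) + (x) = x + 2y   [differs from 2x + y: not invariant]
(C) x^2 - y^2  ->  (y)^2 - (x)^2 = -x^2 + y^2   [differs from x^2 - y^2: not invariant]
(D) xy  ->  (y)(x) = xy   [equals xy: invariant]

Only option (D), xy, is unchanged by the transformation.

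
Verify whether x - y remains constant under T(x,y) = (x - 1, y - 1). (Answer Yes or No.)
Yes

Substitute T(x,y) = (x - 1, y - 1) into the expression and compare with the original.

Original: x - y
After applying T: (x - 1) - (y - 1) = x - y

This is identical to the original x - y, so the expression is invariant.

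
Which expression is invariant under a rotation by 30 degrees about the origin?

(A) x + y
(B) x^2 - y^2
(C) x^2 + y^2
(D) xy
C

A rotation by 30 degrees sends (x, y) to (sqrt(3)x/2 - y/2, x/2 + sqrt(3)y/2).
Substitute the transformed coordinates into each option and compare with the original:
(A) x + y  ->  (sqrt(3)x/2 - y/2) + (x/2 + sqrt(3)y/2) = x/2 + sqrt(3)x/2 - y/2 + sqrt(3)y/2   [differs from x + y: not invariant]
(B) x^2 - y^2  ->  (sqrt(3)x/2 - y/2)^2 - (x/2 + sqrt(3)y/2)^2 = x^2/2 - sqrt(3)xy - y^2/2   [differs from x^2 - y^2: not invariant]
(C) x^2 + y^2  ->  (sqrt(3)x/2 - y/2)^2 + (x/2 + sqrt(3)y/2)^2 = x^2 + y^2   [equals x^2 + y^2: invariant]
(D) xy  ->  (sqrt(3)x/2 - y/2)(x/2 + sqrt(3)y/2) = sqrt(3)x^2/4 + xy/2 - sqrt(3)y^2/4   [differs from xy: not invariant]

Only option (C), x^2 + y^2, is unchanged by the transformation.
Geometrically, x^2 + y^2 is the squared distance from the origin, which every rotation about the origin preserves.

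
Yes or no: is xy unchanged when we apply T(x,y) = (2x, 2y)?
No

Substitute T(x,y) = (2x, 2y) into the expression and compare with the original.

Original: xy
After applying T: (2x)(2y) = 4xy

This differs from the original xy (difference: 3xy), so the expression is NOT invariant.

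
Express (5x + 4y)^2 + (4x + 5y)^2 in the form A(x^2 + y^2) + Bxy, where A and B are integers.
41(x^2 + y^2) + 80xy

Expanding: (5x + 4y)^2 = 25x^2 + 40xy + 16y^2
(4x + 5y)^2 = 16x^2 + 40xy + 25y^2
Sum = (25+16)(x^2+y^2) + 80xy = 41(x^2 + y^2) + 80xy
This is symmetric in x and y.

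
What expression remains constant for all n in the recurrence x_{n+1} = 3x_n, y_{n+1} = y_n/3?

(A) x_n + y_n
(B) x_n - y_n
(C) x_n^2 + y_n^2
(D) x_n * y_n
D

For the recurrence x_{n+1} = 3x_n, y_{n+1} = y_n/3:

x_{n+1} * y_{n+1} = (3x_n) * (y_n/3) = x_n * y_n
The product is conserved.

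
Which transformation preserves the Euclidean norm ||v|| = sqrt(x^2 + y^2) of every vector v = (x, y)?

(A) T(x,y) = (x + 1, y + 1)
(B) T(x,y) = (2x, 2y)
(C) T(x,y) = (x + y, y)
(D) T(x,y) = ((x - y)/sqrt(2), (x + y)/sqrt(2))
D

A transformation preserves a norm if ||T(v)|| = ||v|| for every v; a single vector where the norm changes rules an option out.

(A) T(x,y) = (x + 1, y + 1): v = (1, 0) has norm sqrt((1)^2 + (0)^2) = 1, but T(v) = (2, 1) has norm sqrt(5) -- not preserved.
(B) T(x,y) = (2x, 2y): v = (1, 0) has norm sqrt((1)^2 + (0)^2) = 1, but T(v) = (2, 0) has norm 2 -- not preserved.
(C) T(x,y) = (x + y, y): v = (0, 1) has norm sqrt((0)^2 + (1)^2) = 1, but T(v) = (1, 1) has norm sqrt(2) -- not preserved.
(D) T(x,y) = ((x - y)/sqrt(2), (x + y)/sqrt(2)): preserves the norm -- it is an orthogonal map (a rotation/reflection), and (sqrt(2)(x - y)/2)^2 + (sqrt(2)(x + y)/2)^2 simplifies to x^2 + y^2.

Therefore the answer is (D).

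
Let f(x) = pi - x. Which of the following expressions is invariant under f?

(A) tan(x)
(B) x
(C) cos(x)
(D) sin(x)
D

For f(x) = pi - x:
sin(pi - x) = sin(x), so sine is invariant under this transformation.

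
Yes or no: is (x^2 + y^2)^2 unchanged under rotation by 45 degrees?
Yes

Applying rotation by 45 degrees: x' = x*cos(45 degrees) - y*sin(45 degrees) = sqrt(2)x/2 - sqrt(2)y/2, y' = x*sin(45 degrees) + y*cos(45 degrees) = sqrt(2)x/2 + sqrt(2)y/2

Substituting into (x^2 + y^2)^2:
((sqrt(2)x/2 - sqrt(2)y/2)^2 + (sqrt(2)x/2 + sqrt(2)y/2)^2)^2
= x^4 + 2x^2y^2 + y^4 = (x^2 + y^2)^2

This equals the original expression (x^2 + y^2)^2, so it IS invariant.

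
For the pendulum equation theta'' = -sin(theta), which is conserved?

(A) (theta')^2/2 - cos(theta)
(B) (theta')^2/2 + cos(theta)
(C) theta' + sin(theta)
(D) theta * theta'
A

A first integral I satisfies dI/dt = 0 along every solution. Differentiate each option and use the equation of motion:
(A) d/dt[(theta')^2/2 - cos(theta)] = theta' theta'' + sin(theta) theta' = theta'(-sin(theta)) + theta' sin(theta) = 0
(B) d/dt[(theta')^2/2 + cos(theta)] = theta' theta'' - sin(theta) theta' = -2 theta' sin(theta), not identically 0
(C) d/dt[theta' + sin(theta)] = theta'' + cos(theta) theta' = -sin(theta) + theta' cos(theta), not identically 0
(D) d/dt[theta * theta'] = (theta')^2 + theta theta'' = (theta')^2 - theta sin(theta), not identically 0

Only (A) has zero time-derivative. This is the total energy: kinetic (theta')^2/2 plus potential -cos(theta).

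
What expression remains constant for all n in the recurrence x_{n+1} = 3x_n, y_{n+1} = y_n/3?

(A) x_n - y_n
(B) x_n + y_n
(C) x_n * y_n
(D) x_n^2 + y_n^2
C

For the recurrence x_{n+1} = 3x_n, y_{n+1} = y_n/3:

x_{n+1} * y_{n+1} = (3x_n) * (y_n/3) = x_n * y_n
The product is conserved.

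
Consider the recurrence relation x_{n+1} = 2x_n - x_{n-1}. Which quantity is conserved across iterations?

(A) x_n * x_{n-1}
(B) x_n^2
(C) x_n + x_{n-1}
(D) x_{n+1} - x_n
D

For the recurrence x_{n+1} = 2x_n - x_{n-1}:

If x_{n+1} = 2x_n - x_{n-1}, then:
x_{n+1} - x_n = x_n - x_{n-1}
The first difference is constant throughout the sequence.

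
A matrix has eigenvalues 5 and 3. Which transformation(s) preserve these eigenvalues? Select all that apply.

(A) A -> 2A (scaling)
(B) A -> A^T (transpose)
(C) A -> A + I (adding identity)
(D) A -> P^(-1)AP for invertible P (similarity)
B and D

Eigenvalues are preserved by:
1. Similarity transformations: A -> P^(-1)AP (same characteristic polynomial)
2. Transpose: A^T has the same eigenvalues as A

Eigenvalues are NOT preserved by:
- Adding identity: eigenvalues become 5+1, 3+1
- Scaling: eigenvalues become 10, 6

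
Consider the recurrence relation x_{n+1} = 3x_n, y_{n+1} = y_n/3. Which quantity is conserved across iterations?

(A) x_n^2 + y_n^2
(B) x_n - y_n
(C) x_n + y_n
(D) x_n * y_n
D

For the recurrence x_{n+1} = 3x_n, y_{n+1} = y_n/3:

x_{n+1} * y_{n+1} = (3x_n) * (y_n/3) = x_n * y_n
The product is conserved.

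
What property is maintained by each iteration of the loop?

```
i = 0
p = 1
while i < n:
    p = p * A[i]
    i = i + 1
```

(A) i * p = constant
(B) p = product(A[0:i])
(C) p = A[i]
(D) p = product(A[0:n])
B

A loop invariant must hold before the first iteration and be re-established by every execution of the body.

(B) p = product(A[0:i]): Initially i = 0 and p = 1 = product of the empty slice A[0:0]. If p = product(A[0:i]) holds at the top of an iteration, the body sets p to product(A[0:i]) * A[i] = product(A[0:i+1]) and then i to i+1, so the property is restored. At exit i = n, giving p = product(A[0:n]).

The other options fail:
(A) i * p = constant: initially i * p = 0, but after one iteration it is 1 * A[0], which is nonzero in general.
(C) p = A[i]: after the first iteration p = A[0] but i = 1; in general p is a product of several elements, not a single one.
(D) p = product(A[0:n]): false before the loop (p = 1, not the full product) -- it only becomes true at exit.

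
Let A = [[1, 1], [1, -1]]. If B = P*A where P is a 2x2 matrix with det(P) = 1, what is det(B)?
-2

By the multiplicative property of determinants, det(B) = det(P*A) = det(P) * det(A) = det(A),
so the determinant is invariant under multiplication by any determinant-1 matrix; we just need det(A).

det(A) = (1)(-1) - (1)(1) = -1 - 1 = -2

Therefore det(B) = 1 * (-2) = -2.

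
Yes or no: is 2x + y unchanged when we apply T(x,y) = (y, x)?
No

Substitute T(x,y) = (y, x) into the expression and compare with the original.

Original: 2x + y
After applying T: 2(y) + (x) = x + 2y

This differs from the original 2x + y (difference: -x + y), so the expression is NOT invariant.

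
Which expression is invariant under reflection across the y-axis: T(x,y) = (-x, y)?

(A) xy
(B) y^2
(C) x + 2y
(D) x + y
B

The map is reflection across the y-axis: T(x,y) = (-x, y).
Substitute the transformed coordinates into each option and compare with the original:
(A) xy  ->  (-x)(y) = -xy   [differs from xy: not invariant]
(B) y^2  ->  (y)^2 = y^2   [equals y^2: invariant]
(C) x + 2y  ->  (-x) + 2(y) = -x + 2y   [differs from x + 2y: not invariant]
(D) x + y  ->  (-x) + (y) = -x + y   [differs from x + y: not invariant]

Only option (B), y^2, is unchanged by the transformation.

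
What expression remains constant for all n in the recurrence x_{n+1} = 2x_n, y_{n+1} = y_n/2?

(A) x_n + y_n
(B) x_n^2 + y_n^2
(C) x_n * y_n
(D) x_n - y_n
C

For the recurrence x_{n+1} = 2x_n, y_{n+1} = y_n/2:

x_{n+1} * y_{n+1} = (2x_n) * (y_n/2) = x_n * y_n
The product is conserved.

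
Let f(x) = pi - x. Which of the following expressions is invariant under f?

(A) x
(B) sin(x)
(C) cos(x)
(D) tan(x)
B

For f(x) = pi - x:
sin(pi - x) = sin(x), so sine is invariant under this transformation.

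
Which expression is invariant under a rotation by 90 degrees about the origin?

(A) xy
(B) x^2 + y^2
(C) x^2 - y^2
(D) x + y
B

A rotation by 90 degrees sends (x, y) to (-y, x).
Substitute the transformed coordinates into each option and compare with the original:
(A) xy  ->  (-y)(x) = -xy   [differs from xy: not invariant]
(B) x^2 + y^2  ->  (-y)^2 + (x)^2 = x^2 + y^2   [equals x^2 + y^2: invariant]
(C) x^2 - y^2  ->  (-y)^2 - (x)^2 = -x^2 + y^2   [differs from x^2 - y^2: not invariant]
(D) x + y  ->  (-y) + (x) = x - y   [differs from x + y: not invariant]

Only option (B), x^2 + y^2, is unchanged by the transformation.
Geometrically, x^2 + y^2 is the squared distance from the origin, which every rotation about the origin preserves.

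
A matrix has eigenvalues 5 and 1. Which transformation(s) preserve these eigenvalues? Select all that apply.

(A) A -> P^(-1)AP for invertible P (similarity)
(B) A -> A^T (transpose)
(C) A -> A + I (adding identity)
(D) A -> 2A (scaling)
A and B

Eigenvalues are preserved by:
1. Similarity transformations: A -> P^(-1)AP (same characteristic polynomial)
2. Transpose: A^T has the same eigenvalues as A

Eigenvalues are NOT preserved by:
- Adding identity: eigenvalues become 5+1, 1+1
- Scaling: eigenvalues become 10, 2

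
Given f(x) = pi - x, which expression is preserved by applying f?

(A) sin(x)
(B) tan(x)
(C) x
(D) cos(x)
A

For f(x) = pi - x:
sin(pi - x) = sin(x), so sine is invariant under this transformation.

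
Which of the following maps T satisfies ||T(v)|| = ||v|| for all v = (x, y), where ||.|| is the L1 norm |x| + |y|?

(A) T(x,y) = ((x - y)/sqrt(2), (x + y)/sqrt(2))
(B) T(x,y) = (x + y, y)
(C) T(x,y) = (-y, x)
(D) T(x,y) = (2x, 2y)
C

A transformation preserves a norm if ||T(v)|| = ||v|| for every v; a single vector where the norm changes rules an option out.

(A) T(x,y) = ((x - y)/sqrt(2), (x + y)/sqrt(2)): v = (1, 0) has norm |1| + |0| = 1, but T(v) = (sqrt(2)/2, sqrt(2)/2) has norm sqrt(2) -- not preserved.
(B) T(x,y) = (x + y, y): v = (0, 1) has norm |0| + |1| = 1, but T(v) = (1, 1) has norm 2 -- not preserved.
(C) T(x,y) = (-y, x): preserves the norm -- it only permutes the coordinates and/or flips signs, which leaves |x| + |y| unchanged.
(D) T(x,y) = (2x, 2y): v = (1, 0) has norm |1| + |0| = 1, but T(v) = (2, 0) has norm 2 -- not preserved.

Therefore the answer is (C).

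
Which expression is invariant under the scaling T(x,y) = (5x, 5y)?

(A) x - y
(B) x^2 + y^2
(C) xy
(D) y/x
D

Under the uniform scaling T(x,y) = (5x, 5y):
Substitute the transformed coordinates into each option and compare with the original:
(A) x - y  ->  (5x) - (5y) = 5x - 5y   [differs from x - y: not invariant]
(B) x^2 + y^2  ->  (5x)^2 + (5y)^2 = 25x^2 + 25y^2   [differs from x^2 + y^2: not invariant]
(C) xy  ->  (5x)(5y) = 25xy   [differs from xy: not invariant]
(D) y/x  ->  (5y)/(5x) = y/x   [equals y/x: invariant]

Only option (D), y/x, is unchanged by the transformation.
The common factor 5 cancels in a ratio of coordinates, while sums, products and sums of squares pick up factors of 5 or 25.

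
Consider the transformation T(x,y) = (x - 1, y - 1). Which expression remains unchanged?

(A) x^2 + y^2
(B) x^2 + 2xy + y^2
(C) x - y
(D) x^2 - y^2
C

An expression E(x,y) is invariant under T if E(T(x,y)) = E(x,y). Here T(x,y) = (x - 1, y - 1).
Substitute the transformed coordinates into each option and compare with the original:
(A) x^2 + y^2  ->  (x - 1)^2 + (y - 1)^2 = x^2 - 2x + y^2 - 2y + 2   [differs from x^2 + y^2: not invariant]
(B) x^2 + 2xy + y^2  ->  (x - 1)^2 + 2(x - 1)(y - 1) + (y - 1)^2 = x^2 + 2xy - 4x + y^2 - 4y + 4   [differs from x^2 + 2xy + y^2: not invariant]
(C) x - y  ->  (x - 1) - (y - 1) = x - y   [equals x - y: invariant]
(D) x^2 - y^2  ->  (x - 1)^2 - (y - 1)^2 = x^2 - 2x - y^2 + 2y   [differs from x^2 - y^2: not invariant]

Only option (C), x - y, is unchanged by the transformation.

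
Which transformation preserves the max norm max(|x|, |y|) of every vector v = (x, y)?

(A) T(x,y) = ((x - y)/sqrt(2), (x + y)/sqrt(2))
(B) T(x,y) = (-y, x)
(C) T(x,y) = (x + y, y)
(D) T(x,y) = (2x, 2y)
B

A transformation preserves a norm if ||T(v)|| = ||v|| for every v; a single vector where the norm changes rules an option out.

(A) T(x,y) = ((x - y)/sqrt(2), (x + y)/sqrt(2)): v = (1, 0) has norm max(|1|, |0|) = 1, but T(v) = (sqrt(2)/2, sqrt(2)/2) has norm sqrt(2)/2 -- not preserved.
(B) T(x,y) = (-y, x): preserves the norm -- it only permutes the coordinates and/or flips signs, which leaves max(|x|, |y|) unchanged.
(C) T(x,y) = (x + y, y): v = (1, 1) has norm max(|1|, |1|) = 1, but T(v) = (2, 1) has norm 2 -- not preserved.
(D) T(x,y) = (2x, 2y): v = (1, 0) has norm max(|1|, |0|) = 1, but T(v) = (2, 0) has norm 2 -- not preserved.

Therefore the answer is (B).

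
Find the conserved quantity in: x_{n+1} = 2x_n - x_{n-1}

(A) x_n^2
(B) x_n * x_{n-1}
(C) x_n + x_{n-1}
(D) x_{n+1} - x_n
D

For the recurrence x_{n+1} = 2x_n - x_{n-1}:

If x_{n+1} = 2x_n - x_{n-1}, then:
x_{n+1} - x_n = x_n - x_{n-1}
The first difference is constant throughout the sequence.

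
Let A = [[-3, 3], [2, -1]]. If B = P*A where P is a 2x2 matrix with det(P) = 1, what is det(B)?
-3

By the multiplicative property of determinants, det(B) = det(P*A) = det(P) * det(A) = det(A),
so the determinant is invariant under multiplication by any determinant-1 matrix; we just need det(A).

det(A) = (-3)(-1) - (3)(2) = 3 - 6 = -3

Therefore det(B) = 1 * (-3) = -3.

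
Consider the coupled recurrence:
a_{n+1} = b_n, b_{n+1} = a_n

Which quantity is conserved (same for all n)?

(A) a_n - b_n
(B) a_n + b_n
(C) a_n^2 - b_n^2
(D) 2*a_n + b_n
B

Replace a_n by a_{n+1} = b_n and b_n by b_{n+1} = a_n in each option and simplify:
(A) a_n - b_n  ->  (b_n) - (a_n) = -a_n + b_n   [not conserved]
(B) a_n + b_n  ->  (b_n) + (a_n) = a_n + b_n   [conserved]
(C) a_n^2 - b_n^2  ->  (b_n)^2 - (a_n)^2 = -a_n^2 + b_n^2   [not conserved]
(D) 2*a_n + b_n  ->  2*(b_n) + (a_n) = a_n + 2*b_n   [not conserved]

Only (B) a_n + b_n returns to itself after one step, so it is the conserved quantity.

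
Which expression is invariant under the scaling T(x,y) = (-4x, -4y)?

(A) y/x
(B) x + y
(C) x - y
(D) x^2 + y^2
A

Under the uniform scaling T(x,y) = (-4x, -4y):
Substitute the transformed coordinates into each option and compare with the original:
(A) y/x  ->  (-4y)/(-4x) = y/x   [equals y/x: invariant]
(B) x + y  ->  (-4x) + (-4y) = -4x - 4y   [differs from x + y: not invariant]
(C) x - y  ->  (-4x) - (-4y) = -4x + 4y   [differs from x - y: not invariant]
(D) x^2 + y^2  ->  (-4x)^2 + (-4y)^2 = 16x^2 + 16y^2   [differs from x^2 + y^2: not invariant]

Only option (A), y/x, is unchanged by the transformation.
The common factor -4 cancels in a ratio of coordinates, while sums, products and sums of squares pick up factors of -4 or 16.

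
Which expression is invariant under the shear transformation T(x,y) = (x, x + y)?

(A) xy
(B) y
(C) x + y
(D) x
D

Under the shear T(x,y) = (x, x + y):
Substitute the transformed coordinates into each option and compare with the original:
(A) xy  ->  (x)(x + y) = x^2 + xy   [differs from xy: not invariant]
(B) y  ->  (x + y) = x + y   [differs from y: not invariant]
(C) x + y  ->  (x) + (x + y) = 2x + y   [differs from x + y: not invariant]
(D) x  ->  (x) = x   [equals x: invariant]

Only option (D), x, is unchanged by the transformation.
A vertical shear moves points parallel to the y-axis, so the x-coordinate (and any function of x alone) is unchanged.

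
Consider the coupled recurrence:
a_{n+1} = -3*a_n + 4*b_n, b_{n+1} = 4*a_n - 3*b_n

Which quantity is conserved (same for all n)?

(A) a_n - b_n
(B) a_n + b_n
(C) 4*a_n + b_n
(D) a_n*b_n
B

Replace a_n by a_{n+1} = -3*a_n + 4*b_n and b_n by b_{n+1} = 4*a_n - 3*b_n in each option and simplify:
(A) a_n - b_n  ->  (-3*a_n + 4*b_n) - (4*a_n - 3*b_n) = -7*a_n + 7*b_n   [not conserved]
(B) a_n + b_n  ->  (-3*a_n + 4*b_n) + (4*a_n - 3*b_n) = a_n + b_n   [conserved]
(C) 4*a_n + b_n  ->  4*(-3*a_n + 4*b_n) + (4*a_n - 3*b_n) = -8*a_n + 13*b_n   [not conserved]
(D) a_n*b_n  ->  (-3*a_n + 4*b_n)*(4*a_n - 3*b_n) = -12*a_n^2 + 25*a_n*b_n - 12*b_n^2   [not conserved]

Only (B) a_n + b_n returns to itself after one step, so it is the conserved quantity.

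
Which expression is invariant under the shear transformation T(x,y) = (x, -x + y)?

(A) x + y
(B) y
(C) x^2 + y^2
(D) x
D

Under the shear T(x,y) = (x, -x + y):
Substitute the transformed coordinates into each option and compare with the original:
(A) x + y  ->  (x) + (-x + y) = y   [differs from x + y: not invariant]
(B) y  ->  (-x + y) = -x + y   [differs from y: not invariant]
(C) x^2 + y^2  ->  (x)^2 + (-x + y)^2 = 2x^2 - 2xy + y^2   [differs from x^2 + y^2: not invariant]
(D) x  ->  (x) = x   [equals x: invariant]

Only option (D), x, is unchanged by the transformation.
A vertical shear moves points parallel to the y-axis, so the x-coordinate (and any function of x alone) is unchanged.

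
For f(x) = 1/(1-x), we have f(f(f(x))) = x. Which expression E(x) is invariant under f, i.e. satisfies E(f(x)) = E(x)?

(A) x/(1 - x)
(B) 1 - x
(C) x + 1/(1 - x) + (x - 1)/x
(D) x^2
C

Replace x by f(x) = 1/(1 - x) in each option and simplify. As a quick numerical cross-check, also compare E(5) with E(f(5)) = E(-1/4).

(A) x/(1 - x)  ->  (1/(1 - x))/(1 - (1/(1 - x))) = -1/x; check: E(5) = -5/4 but E(-1/4) = -1/5.   [not invariant]
(B) 1 - x  ->  1 - (1/(1 - x)) = x/(x - 1); check: E(5) = -4 but E(-1/4) = 5/4.   [not invariant]
(C) x + 1/(1 - x) + (x - 1)/x  ->  (1/(1 - x)) + 1/(1 - (1/(1 - x))) + ((1/(1 - x)) - 1)/(1/(1 - x)), which simplifies back to x + 1/(1 - x) + (x - 1)/x; check: E(5) = 111/20, E(-1/4) = 111/20.   [invariant]
(D) x^2  ->  (1/(1 - x))^2 = (x - 1)^(-2); check: E(5) = 25 but E(-1/4) = 1/16.   [not invariant]

Only (C) is unchanged. Indeed f(f(x)) = 1/(1 - 1/(1-x)) = (1-x)/(-x) = (x-1)/x, so E(x) = x + f(x) + f(f(x)) is the sum over the whole 3-cycle; applying f just permutes the three terms cyclically (x -> f(x) -> f(f(x)) -> x), leaving the sum unchanged.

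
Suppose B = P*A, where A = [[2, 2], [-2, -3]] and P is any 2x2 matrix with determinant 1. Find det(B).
-2

By the multiplicative property of determinants, det(B) = det(P*A) = det(P) * det(A) = det(A),
so the determinant is invariant under multiplication by any determinant-1 matrix; we just need det(A).

det(A) = (2)(-3) - (2)(-2) = -6 - (-4) = -2

Therefore det(B) = 1 * (-2) = -2.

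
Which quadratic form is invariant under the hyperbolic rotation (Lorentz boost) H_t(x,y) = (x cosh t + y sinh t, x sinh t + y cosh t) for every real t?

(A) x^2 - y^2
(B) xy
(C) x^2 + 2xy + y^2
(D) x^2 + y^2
A

Write x' = x cosh t + y sinh t, y' = x sinh t + y cosh t and substitute into each option:
(A) x^2 - y^2: (x cosh t + y sinh t)^2 - (x sinh t + y cosh t)^2 = x^2(cosh^2 t - sinh^2 t) + 2xy(cosh t sinh t - sinh t cosh t) + y^2(sinh^2 t - cosh^2 t) = x^2 - y^2   [invariant, using cosh^2 t - sinh^2 t = 1]
(B) xy: (x cosh t + y sinh t)(x sinh t + y cosh t) = xy(cosh^2 t + sinh^2 t) + (x^2 + y^2) sinh t cosh t = xy cosh 2t + (x^2 + y^2)(sinh 2t)/2   [not invariant for t != 0]
(C) x^2 + 2xy + y^2: (x' + y')^2 with x' + y' = (x + y)(cosh t + sinh t) = (x + y)e^t, so it becomes (x + y)^2 e^(2t)   [not invariant for t != 0]
(D) x^2 + y^2: (x cosh t + y sinh t)^2 + (x sinh t + y cosh t)^2 = (x^2 + y^2)(cosh^2 t + sinh^2 t) + 4xy sinh t cosh t = (x^2 + y^2) cosh 2t + 2xy sinh 2t   [not invariant for t != 0]

Only (A) x^2 - y^2 is unchanged; it is the Minkowski form preserved by Lorentz boosts, just as x^2 + y^2 is preserved by ordinary rotations.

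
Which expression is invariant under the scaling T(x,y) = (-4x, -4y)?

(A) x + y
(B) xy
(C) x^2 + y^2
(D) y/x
D

Under the uniform scaling T(x,y) = (-4x, -4y):
Substitute the transformed coordinates into each option and compare with the original:
(A) x + y  ->  (-4x) + (-4y) = -4x - 4y   [differs from x + y: not invariant]
(B) xy  ->  (-4x)(-4y) = 16xy   [differs from xy: not invariant]
(C) x^2 + y^2  ->  (-4x)^2 + (-4y)^2 = 16x^2 + 16y^2   [differs from x^2 + y^2: not invariant]
(D) y/x  ->  (-4y)/(-4x) = y/x   [equals y/x: invariant]

Only option (D), y/x, is unchanged by the transformation.
The common factor -4 cancels in a ratio of coordinates, while sums, products and sums of squares pick up factors of -4 or 16.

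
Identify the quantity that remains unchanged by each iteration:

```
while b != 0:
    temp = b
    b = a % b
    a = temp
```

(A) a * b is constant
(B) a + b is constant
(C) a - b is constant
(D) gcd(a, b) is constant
D

A loop invariant must hold before the first iteration and be re-established by every execution of the body.

(D) gcd(a, b) is constant: One iteration replaces (a, b) by (b, a mod b). Since a mod b = a - q*b for an integer q, any common divisor of a and b divides b and a mod b, and conversely; hence gcd(b, a mod b) = gcd(a, b). For instance (31, 9) -> (9, 4) keeps gcd = 1. At exit b = 0 and a = gcd of the original inputs.

The other options fail:
(A) a * b is constant: e.g. (a, b) = (31, 9) -> (9, 4): the product goes from 279 to 36.
(B) a + b is constant: e.g. (a, b) = (31, 9) -> (9, 4): the sum goes from 40 to 13.
(C) a - b is constant: e.g. (a, b) = (31, 9) -> (9, 4): the difference goes from 22 to 5.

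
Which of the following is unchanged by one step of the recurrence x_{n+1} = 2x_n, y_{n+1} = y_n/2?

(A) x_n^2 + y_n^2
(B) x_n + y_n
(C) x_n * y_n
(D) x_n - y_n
C

For the recurrence x_{n+1} = 2x_n, y_{n+1} = y_n/2:

x_{n+1} * y_{n+1} = (2x_n) * (y_n/2) = x_n * y_n
The product is conserved.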